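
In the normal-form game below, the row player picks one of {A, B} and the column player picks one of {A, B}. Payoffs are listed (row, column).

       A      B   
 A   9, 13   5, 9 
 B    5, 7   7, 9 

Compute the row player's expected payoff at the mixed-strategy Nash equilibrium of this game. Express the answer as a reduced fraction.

The column player mixes with probability q on A, chosen so the row player is indifferent: 9q + 5(1−q) = 5q + 7(1−q) gives q = 1/3.
The row player's expected payoff (from either row, since indifferent) is 9·1/3 + 5·2/3 = 19/3.

19/3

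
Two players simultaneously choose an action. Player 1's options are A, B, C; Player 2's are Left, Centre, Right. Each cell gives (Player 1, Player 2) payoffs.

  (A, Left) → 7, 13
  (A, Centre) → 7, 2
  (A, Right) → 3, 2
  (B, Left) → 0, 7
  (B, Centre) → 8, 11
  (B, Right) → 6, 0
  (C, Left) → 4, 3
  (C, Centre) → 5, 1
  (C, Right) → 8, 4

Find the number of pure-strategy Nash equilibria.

3

(A, Left): Player 1 gets 7 (best alternative 4); Player 2 gets 13 (best alternative 2). Neither deviates — NE.
(B, Centre): Player 1 gets 8 (best alternative 7); Player 2 gets 11 (best alternative 7). Neither deviates — NE.
(C, Right): Player 1 gets 8 (best alternative 6); Player 2 gets 4 (best alternative 3). Neither deviates — NE.
(C, Left) is not a NE: Player 1 would switch to A (7 > 4).
No other cell survives both best-response checks, so there are 3 pure NE.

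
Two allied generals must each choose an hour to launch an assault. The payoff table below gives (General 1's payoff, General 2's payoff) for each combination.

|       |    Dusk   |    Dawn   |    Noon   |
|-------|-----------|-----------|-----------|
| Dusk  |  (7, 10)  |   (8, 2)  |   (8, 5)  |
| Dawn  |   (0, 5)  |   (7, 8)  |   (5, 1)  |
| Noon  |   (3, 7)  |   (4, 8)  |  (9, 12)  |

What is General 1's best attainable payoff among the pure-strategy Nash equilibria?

9

Both Dusk is a pure NE (General 1: 7 ≥ 3; General 2: 10 ≥ 5). General 1 gets 7.
Both Noon is a pure NE (General 1: 9 ≥ 8; General 2: 12 ≥ 8). General 1 gets 9.
Every other cell has a profitable deviation for at least one player. Highest of {7, 9} is 9.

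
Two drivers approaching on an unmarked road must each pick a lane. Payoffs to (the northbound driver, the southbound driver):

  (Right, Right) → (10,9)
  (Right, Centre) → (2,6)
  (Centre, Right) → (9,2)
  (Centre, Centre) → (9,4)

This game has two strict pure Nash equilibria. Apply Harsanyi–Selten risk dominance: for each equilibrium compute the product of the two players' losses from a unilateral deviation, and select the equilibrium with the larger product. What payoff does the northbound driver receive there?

9

At both Right: the northbound driver loses 10 − 9 = 1 by deviating; the southbound driver loses 9 − 6 = 3. Product = 1·3 = 3.
At both Centre: the northbound driver loses 9 − 2 = 7 by deviating; the southbound driver loses 4 − 2 = 2. Product = 7·2 = 14.
14 > 3, so both Centre is risk-dominant. The northbound driver's payoff there is 9.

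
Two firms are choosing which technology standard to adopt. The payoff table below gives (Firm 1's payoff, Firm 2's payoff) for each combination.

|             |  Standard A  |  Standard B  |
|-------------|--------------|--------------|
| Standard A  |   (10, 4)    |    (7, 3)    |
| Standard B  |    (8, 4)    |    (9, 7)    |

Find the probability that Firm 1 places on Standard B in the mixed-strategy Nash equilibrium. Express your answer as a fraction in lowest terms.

1/4

Firm 1's mix p on Standard A must make Firm 2 indifferent between Standard A and Standard B.
Firm 2's payoff from Standard A: 4p + 4(1−p). From Standard B: 3p + 7(1−p).
Set equal: 1p = 3(1−p) → p = 3/4.
Probability on Standard B is 1 − 3/4 = 1/4.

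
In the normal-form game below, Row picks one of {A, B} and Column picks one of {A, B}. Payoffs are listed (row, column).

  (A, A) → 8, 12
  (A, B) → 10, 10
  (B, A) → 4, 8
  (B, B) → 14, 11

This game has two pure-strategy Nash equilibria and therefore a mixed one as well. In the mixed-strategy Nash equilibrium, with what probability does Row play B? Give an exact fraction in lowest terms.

2/5

Row's mix p on A must make Column indifferent between A and B.
Column's payoff from A: 12p + 8(1−p). From B: 10p + 11(1−p).
Set equal: 2p = 3(1−p) → p = 3/5.
Probability on B is 1 − 3/5 = 2/5.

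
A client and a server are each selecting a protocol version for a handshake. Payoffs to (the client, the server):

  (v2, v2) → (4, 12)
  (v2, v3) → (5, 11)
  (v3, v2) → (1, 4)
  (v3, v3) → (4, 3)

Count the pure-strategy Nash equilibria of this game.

1

Both v2: the client gets 4 (best alternative 1); the server gets 12 (best alternative 11). Neither deviates — NE.
Both v3 is not a NE: the client would switch to v2 (5 > 4).
No other cell survives both best-response checks, so there is 1 pure NE.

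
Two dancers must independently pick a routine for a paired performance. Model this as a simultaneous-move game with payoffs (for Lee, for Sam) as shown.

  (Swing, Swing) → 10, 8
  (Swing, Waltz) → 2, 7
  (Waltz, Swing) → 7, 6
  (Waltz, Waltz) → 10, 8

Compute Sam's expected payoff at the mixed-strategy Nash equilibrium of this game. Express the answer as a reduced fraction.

Lee mixes with probability p on Swing, chosen so Sam is indifferent: 8p + 6(1−p) = 7p + 8(1−p) gives p = 2/3.
Sam's expected payoff is 8·2/3 + 6·1/3 = 22/3.

22/3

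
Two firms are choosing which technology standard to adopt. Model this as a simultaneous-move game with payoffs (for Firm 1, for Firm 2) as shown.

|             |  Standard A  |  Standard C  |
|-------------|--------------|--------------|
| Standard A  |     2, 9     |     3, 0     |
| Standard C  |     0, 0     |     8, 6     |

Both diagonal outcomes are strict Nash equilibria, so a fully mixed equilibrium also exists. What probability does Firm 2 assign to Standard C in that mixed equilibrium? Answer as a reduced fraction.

2/7

Firm 2's mix q on Standard A must make Firm 1 indifferent between Standard A and Standard C.
Firm 1's payoff from Standard A: 2q + 3(1−q). From Standard C: 0q + 8(1−q).
Set equal: 2q = 5(1−q) → q = 5/7.
Probability on Standard C is 1 − 5/7 = 2/7.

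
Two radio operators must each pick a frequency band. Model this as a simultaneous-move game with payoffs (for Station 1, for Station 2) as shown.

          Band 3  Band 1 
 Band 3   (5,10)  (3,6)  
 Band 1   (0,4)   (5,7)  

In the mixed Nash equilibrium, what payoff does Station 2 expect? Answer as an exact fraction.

Station 1 mixes with probability p on Band 3, chosen so Station 2 is indifferent: 10p + 4(1−p) = 6p + 7(1−p) gives p = 3/7.
Station 2's expected payoff is 10·3/7 + 4·4/7 = 46/7.

46/7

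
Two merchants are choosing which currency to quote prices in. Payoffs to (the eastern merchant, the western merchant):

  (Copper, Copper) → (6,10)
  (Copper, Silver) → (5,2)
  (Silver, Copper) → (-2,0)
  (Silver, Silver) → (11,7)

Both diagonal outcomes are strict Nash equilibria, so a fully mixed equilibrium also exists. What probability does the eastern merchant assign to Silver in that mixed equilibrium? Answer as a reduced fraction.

8/15

The eastern merchant's mix p on Copper must make the western merchant indifferent between Copper and Silver.
The western merchant's payoff from Copper: 10p + 0(1−p). From Silver: 2p + 7(1−p).
Set equal: 8p = 7(1−p) → p = 7/15.
Probability on Silver is 1 − 7/15 = 8/15.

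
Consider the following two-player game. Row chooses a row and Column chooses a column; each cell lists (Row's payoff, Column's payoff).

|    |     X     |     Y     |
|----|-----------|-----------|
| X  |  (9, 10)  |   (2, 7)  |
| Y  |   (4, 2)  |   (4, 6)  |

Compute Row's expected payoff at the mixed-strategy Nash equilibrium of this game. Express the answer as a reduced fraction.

4

Column mixes with probability q on X, chosen so Row is indifferent: 9q + 2(1−q) = 4q + 4(1−q) gives q = 2/7.
Row's expected payoff (from either row, since indifferent) is 9·2/7 + 2·5/7 = 4.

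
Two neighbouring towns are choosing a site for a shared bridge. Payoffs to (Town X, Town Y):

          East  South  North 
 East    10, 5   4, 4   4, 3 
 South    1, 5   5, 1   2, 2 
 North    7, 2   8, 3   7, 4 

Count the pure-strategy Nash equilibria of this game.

2

Both East: Town X gets 10 (best alternative 7); Town Y gets 5 (best alternative 4). Neither deviates — NE.
Both North: Town X gets 7 (best alternative 4); Town Y gets 4 (best alternative 3). Neither deviates — NE.
Both South is not a NE: Town X would switch to North (8 > 5).
No other cell survives both best-response checks, so there are 2 pure NE.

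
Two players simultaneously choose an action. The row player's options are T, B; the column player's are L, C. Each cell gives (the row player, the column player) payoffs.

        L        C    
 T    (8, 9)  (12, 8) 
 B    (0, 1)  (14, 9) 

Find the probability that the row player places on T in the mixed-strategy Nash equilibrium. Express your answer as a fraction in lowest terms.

8/9

The row player's mix p on T must make the column player indifferent between L and C.
The column player's payoff from L: 9p + 1(1−p). From C: 8p + 9(1−p).
Set equal: 1p = 8(1−p) → p = 8/9.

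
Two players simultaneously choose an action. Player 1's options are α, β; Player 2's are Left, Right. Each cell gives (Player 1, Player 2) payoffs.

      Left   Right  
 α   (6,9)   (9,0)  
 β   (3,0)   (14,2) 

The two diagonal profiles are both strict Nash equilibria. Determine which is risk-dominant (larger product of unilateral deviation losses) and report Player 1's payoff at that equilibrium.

At (α, Left): Player 1 loses 6 − 3 = 3 by deviating; Player 2 loses 9 − 0 = 9. Product = 3·9 = 27.
At (β, Right): Player 1 loses 14 − 9 = 5 by deviating; Player 2 loses 2 − 0 = 2. Product = 5·2 = 10.
27 > 10, so (α, Left) is risk-dominant. Player 1's payoff there is 6.

6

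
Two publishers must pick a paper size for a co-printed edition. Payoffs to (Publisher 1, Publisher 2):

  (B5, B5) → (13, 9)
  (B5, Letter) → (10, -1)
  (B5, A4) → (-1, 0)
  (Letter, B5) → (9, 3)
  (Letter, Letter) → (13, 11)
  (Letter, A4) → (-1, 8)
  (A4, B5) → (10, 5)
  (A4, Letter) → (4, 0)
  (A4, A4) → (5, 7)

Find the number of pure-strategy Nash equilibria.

Both B5: Publisher 1 gets 13 (best alternative 10); Publisher 2 gets 9 (best alternative 0). Neither deviates — NE.
Both Letter: Publisher 1 gets 13 (best alternative 10); Publisher 2 gets 11 (best alternative 8). Neither deviates — NE.
Both A4: Publisher 1 gets 5 (best alternative -1); Publisher 2 gets 7 (best alternative 5). Neither deviates — NE.
(Letter, A4) is not a NE: Publisher 1 would switch to A4 (5 > -1).
No other cell survives both best-response checks, so there are 3 pure NE.

3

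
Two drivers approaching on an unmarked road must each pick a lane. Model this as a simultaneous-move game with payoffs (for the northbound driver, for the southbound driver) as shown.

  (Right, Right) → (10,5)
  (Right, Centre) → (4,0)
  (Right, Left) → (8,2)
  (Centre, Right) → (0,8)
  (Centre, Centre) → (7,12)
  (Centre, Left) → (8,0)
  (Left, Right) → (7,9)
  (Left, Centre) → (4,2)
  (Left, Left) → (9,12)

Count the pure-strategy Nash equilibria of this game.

3

Both Right: the northbound driver gets 10 (best alternative 7); the southbound driver gets 5 (best alternative 2). Neither deviates — NE.
Both Centre: the northbound driver gets 7 (best alternative 4); the southbound driver gets 12 (best alternative 8). Neither deviates — NE.
Both Left: the northbound driver gets 9 (best alternative 8); the southbound driver gets 12 (best alternative 9). Neither deviates — NE.
(Centre, Right) is not a NE: the northbound driver would switch to Right (10 > 0).
No other cell survives both best-response checks, so there are 3 pure NE.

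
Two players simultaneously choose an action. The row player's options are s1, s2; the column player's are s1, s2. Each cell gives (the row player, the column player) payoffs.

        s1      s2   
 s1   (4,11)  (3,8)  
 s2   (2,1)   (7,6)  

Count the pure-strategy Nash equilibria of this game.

Both s1: the row player gets 4 (best alternative 2); the column player gets 11 (best alternative 8). Neither deviates — NE.
Both s2: the row player gets 7 (best alternative 3); the column player gets 6 (best alternative 1). Neither deviates — NE.
(s2, s1) is not a NE: the row player would switch to s1 (4 > 2).
No other cell survives both best-response checks, so there are 2 pure NE.

2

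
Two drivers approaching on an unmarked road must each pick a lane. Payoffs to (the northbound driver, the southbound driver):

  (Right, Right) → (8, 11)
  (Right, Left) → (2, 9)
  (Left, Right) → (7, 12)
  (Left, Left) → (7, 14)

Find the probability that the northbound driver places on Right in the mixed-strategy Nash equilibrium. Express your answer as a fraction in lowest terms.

1/2

The northbound driver's mix p on Right must make the southbound driver indifferent between Right and Left.
The southbound driver's payoff from Right: 11p + 12(1−p). From Left: 9p + 14(1−p).
Set equal: 2p = 2(1−p) → p = 2/4 = 1/2.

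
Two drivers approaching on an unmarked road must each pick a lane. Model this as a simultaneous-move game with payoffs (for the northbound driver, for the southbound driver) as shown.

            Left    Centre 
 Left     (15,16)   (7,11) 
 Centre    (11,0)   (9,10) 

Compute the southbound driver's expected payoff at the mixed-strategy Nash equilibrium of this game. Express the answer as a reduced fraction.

32/3

The northbound driver mixes with probability p on Left, chosen so the southbound driver is indifferent: 16p + 0(1−p) = 11p + 10(1−p) gives p = 2/3.
The southbound driver's expected payoff is 16·2/3 + 0·1/3 = 32/3.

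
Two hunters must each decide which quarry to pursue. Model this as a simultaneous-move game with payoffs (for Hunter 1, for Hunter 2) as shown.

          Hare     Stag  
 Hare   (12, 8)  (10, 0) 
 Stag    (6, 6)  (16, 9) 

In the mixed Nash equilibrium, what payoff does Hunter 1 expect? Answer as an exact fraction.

Hunter 2 mixes with probability q on Hare, chosen so Hunter 1 is indifferent: 12q + 10(1−q) = 6q + 16(1−q) gives q = 1/2.
Hunter 1's expected payoff (from either row, since indifferent) is 12·1/2 + 10·1/2 = 11.

11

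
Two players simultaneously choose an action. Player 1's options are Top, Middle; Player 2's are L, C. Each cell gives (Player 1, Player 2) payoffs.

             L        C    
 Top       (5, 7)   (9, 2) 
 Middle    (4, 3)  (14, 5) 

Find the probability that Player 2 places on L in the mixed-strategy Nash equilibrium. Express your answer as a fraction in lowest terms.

5/6

Player 2's mix q on L must make Player 1 indifferent between Top and Middle.
Player 1's payoff from Top: 5q + 9(1−q). From Middle: 4q + 14(1−q).
Set equal: 1q = 5(1−q) → q = 5/6.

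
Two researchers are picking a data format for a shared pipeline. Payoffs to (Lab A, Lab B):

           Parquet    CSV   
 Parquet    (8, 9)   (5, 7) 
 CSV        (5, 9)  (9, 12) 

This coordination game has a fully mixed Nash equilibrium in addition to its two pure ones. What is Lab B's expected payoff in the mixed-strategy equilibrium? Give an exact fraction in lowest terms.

9

Lab A mixes with probability p on Parquet, chosen so Lab B is indifferent: 9p + 9(1−p) = 7p + 12(1−p) gives p = 3/5.
Lab B's expected payoff is 9·3/5 + 9·2/5 = 9.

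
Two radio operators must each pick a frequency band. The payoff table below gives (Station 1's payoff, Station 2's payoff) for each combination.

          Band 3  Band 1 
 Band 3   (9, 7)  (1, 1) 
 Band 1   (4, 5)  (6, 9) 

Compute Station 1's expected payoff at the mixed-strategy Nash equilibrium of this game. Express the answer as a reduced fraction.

5

Station 2 mixes with probability q on Band 3, chosen so Station 1 is indifferent: 9q + 1(1−q) = 4q + 6(1−q) gives q = 1/2.
Station 1's expected payoff (from either row, since indifferent) is 9·1/2 + 1·1/2 = 5.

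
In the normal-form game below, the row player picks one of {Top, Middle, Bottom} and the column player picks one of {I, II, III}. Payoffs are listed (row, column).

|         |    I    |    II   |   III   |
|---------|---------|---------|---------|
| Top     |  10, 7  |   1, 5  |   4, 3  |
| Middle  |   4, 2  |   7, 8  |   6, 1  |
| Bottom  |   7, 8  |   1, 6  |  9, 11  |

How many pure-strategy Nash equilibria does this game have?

(Top, I): the row player gets 10 (best alternative 7); the column player gets 7 (best alternative 5). Neither deviates — NE.
(Middle, II): the row player gets 7 (best alternative 1); the column player gets 8 (best alternative 2). Neither deviates — NE.
(Bottom, III): the row player gets 9 (best alternative 6); the column player gets 11 (best alternative 8). Neither deviates — NE.
(Middle, I) is not a NE: the row player would switch to Top (10 > 4).
No other cell survives both best-response checks, so there are 3 pure NE.

3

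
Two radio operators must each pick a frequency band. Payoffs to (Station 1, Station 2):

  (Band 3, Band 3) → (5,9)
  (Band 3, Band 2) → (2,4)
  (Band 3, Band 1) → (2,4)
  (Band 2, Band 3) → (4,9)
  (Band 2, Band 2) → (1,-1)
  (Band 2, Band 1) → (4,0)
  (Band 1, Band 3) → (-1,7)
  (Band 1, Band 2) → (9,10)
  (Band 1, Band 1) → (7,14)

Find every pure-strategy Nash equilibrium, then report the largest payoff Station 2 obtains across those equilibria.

Both Band 3 is a pure NE (Station 1: 5 ≥ 4; Station 2: 9 ≥ 4). Station 2 gets 9.
Both Band 1 is a pure NE (Station 1: 7 ≥ 4; Station 2: 14 ≥ 10). Station 2 gets 14.
Every other cell has a profitable deviation for at least one player. Highest of {9, 14} is 14.

14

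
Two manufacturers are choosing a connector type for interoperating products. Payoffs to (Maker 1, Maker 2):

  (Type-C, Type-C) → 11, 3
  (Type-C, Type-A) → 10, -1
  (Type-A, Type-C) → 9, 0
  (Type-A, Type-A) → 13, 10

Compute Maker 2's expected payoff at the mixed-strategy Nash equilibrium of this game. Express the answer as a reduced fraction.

15/7

Maker 1 mixes with probability p on Type-C, chosen so Maker 2 is indifferent: 3p + 0(1−p) = (-1)p + 10(1−p) gives p = 5/7.
Maker 2's expected payoff is 3·5/7 + 0·2/7 = 15/7.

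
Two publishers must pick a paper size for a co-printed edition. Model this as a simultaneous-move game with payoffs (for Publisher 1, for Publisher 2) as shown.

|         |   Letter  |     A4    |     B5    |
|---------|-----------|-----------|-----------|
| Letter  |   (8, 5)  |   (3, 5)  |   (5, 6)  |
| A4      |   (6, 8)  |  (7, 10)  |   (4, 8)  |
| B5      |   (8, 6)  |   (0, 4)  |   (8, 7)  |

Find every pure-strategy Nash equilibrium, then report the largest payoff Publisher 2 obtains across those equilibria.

Both A4 is a pure NE (Publisher 1: 7 ≥ 3; Publisher 2: 10 ≥ 8). Publisher 2 gets 10.
Both B5 is a pure NE (Publisher 1: 8 ≥ 5; Publisher 2: 7 ≥ 6). Publisher 2 gets 7.
Every other cell has a profitable deviation for at least one player. Highest of {10, 7} is 10.

10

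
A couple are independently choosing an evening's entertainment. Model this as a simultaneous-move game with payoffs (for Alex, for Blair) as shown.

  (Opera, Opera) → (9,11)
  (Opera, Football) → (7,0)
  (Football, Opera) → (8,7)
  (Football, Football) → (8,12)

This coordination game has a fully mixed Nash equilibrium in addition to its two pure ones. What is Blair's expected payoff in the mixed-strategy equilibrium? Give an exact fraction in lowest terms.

33/4

Alex mixes with probability p on Opera, chosen so Blair is indifferent: 11p + 7(1−p) = 0p + 12(1−p) gives p = 5/16.
Blair's expected payoff is 11·5/16 + 7·11/16 = 33/4.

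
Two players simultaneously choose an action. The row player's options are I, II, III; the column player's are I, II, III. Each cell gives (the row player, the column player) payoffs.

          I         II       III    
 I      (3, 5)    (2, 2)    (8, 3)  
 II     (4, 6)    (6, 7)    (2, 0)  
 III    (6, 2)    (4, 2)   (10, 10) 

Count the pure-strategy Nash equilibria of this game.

2

Both II: the row player gets 6 (best alternative 4); the column player gets 7 (best alternative 6). Neither deviates — NE.
Both III: the row player gets 10 (best alternative 8); the column player gets 10 (best alternative 2). Neither deviates — NE.
Both I is not a NE: the row player would switch to III (6 > 3).
No other cell survives both best-response checks, so there are 2 pure NE.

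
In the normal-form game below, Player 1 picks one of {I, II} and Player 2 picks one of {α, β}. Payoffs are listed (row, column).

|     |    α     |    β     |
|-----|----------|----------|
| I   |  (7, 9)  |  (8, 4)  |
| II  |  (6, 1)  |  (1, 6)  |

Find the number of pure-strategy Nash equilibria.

1

(I, α): Player 1 gets 7 (best alternative 6); Player 2 gets 9 (best alternative 4). Neither deviates — NE.
(II, β) is not a NE: Player 1 would switch to I (8 > 1).
No other cell survives both best-response checks, so there is 1 pure NE.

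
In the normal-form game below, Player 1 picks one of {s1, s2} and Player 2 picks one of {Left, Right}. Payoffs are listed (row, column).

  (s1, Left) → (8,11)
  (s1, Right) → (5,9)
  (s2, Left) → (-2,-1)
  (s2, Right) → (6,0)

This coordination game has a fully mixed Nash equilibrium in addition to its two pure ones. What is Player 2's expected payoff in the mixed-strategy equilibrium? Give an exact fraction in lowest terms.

Player 1 mixes with probability p on s1, chosen so Player 2 is indifferent: 11p + (-1)(1−p) = 9p + 0(1−p) gives p = 1/3.
Player 2's expected payoff is 11·1/3 + (-1)·2/3 = 3.

3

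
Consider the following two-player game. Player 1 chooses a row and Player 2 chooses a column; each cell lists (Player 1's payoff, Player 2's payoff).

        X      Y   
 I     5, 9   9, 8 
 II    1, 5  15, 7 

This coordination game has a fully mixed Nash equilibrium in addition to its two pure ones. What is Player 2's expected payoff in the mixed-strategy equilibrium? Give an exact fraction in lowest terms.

Player 1 mixes with probability p on I, chosen so Player 2 is indifferent: 9p + 5(1−p) = 8p + 7(1−p) gives p = 2/3.
Player 2's expected payoff is 9·2/3 + 5·1/3 = 23/3.

23/3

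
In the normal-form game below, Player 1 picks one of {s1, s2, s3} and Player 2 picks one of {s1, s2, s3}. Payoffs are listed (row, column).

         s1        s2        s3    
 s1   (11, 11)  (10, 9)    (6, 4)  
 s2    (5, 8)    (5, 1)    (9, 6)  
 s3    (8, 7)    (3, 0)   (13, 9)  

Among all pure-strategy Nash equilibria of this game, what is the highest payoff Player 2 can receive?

11

Both s1 is a pure NE (Player 1: 11 ≥ 8; Player 2: 11 ≥ 9). Player 2 gets 11.
Both s3 is a pure NE (Player 1: 13 ≥ 9; Player 2: 9 ≥ 7). Player 2 gets 9.
Every other cell has a profitable deviation for at least one player. Highest of {11, 9} is 11.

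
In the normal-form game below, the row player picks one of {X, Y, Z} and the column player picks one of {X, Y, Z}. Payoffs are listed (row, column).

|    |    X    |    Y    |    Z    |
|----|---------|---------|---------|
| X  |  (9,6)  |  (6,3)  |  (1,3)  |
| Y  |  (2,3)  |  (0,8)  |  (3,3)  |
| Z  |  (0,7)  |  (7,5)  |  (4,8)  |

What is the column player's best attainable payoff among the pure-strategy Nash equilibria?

Both X is a pure NE (the row player: 9 ≥ 2; the column player: 6 ≥ 3). The column player gets 6.
Both Z is a pure NE (the row player: 4 ≥ 3; the column player: 8 ≥ 7). The column player gets 8.
Every other cell has a profitable deviation for at least one player. Highest of {6, 8} is 8.

8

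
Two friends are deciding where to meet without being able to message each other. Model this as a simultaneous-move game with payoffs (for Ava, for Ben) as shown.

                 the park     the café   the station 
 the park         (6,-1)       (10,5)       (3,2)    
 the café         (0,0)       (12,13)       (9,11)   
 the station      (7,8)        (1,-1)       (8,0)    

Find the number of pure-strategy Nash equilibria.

2

Both the café: Ava gets 12 (best alternative 10); Ben gets 13 (best alternative 11). Neither deviates — NE.
(the station, the park): Ava gets 7 (best alternative 6); Ben gets 8 (best alternative 0). Neither deviates — NE.
Both the park is not a NE: Ava would switch to the station (7 > 6).
No other cell survives both best-response checks, so there are 2 pure NE.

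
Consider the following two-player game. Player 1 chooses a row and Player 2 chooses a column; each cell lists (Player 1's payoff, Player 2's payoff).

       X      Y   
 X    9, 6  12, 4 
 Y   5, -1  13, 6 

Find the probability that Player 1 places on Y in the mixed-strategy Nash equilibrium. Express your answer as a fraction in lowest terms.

2/9

Player 1's mix p on X must make Player 2 indifferent between X and Y.
Player 2's payoff from X: 6p + (-1)(1−p). From Y: 4p + 6(1−p).
Set equal: 2p = 7(1−p) → p = 7/9.
Probability on Y is 1 − 7/9 = 2/9.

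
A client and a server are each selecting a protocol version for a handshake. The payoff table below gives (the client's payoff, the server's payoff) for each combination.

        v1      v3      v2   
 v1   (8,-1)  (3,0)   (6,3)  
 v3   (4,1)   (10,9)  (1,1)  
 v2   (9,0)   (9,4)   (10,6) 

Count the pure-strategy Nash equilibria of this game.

2

Both v3: the client gets 10 (best alternative 9); the server gets 9 (best alternative 1). Neither deviates — NE.
Both v2: the client gets 10 (best alternative 6); the server gets 6 (best alternative 4). Neither deviates — NE.
Both v1 is not a NE: the client would switch to v2 (9 > 8).
No other cell survives both best-response checks, so there are 2 pure NE.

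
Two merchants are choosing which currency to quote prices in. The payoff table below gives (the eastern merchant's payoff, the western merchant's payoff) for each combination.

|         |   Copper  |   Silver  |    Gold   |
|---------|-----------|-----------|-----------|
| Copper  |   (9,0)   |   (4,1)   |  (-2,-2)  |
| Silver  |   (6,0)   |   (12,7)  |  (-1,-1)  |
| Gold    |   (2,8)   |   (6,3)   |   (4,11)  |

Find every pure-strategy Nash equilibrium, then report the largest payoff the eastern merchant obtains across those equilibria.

12

Both Silver is a pure NE (the eastern merchant: 12 ≥ 6; the western merchant: 7 ≥ 0). The eastern merchant gets 12.
Both Gold is a pure NE (the eastern merchant: 4 ≥ -1; the western merchant: 11 ≥ 8). The eastern merchant gets 4.
Every other cell has a profitable deviation for at least one player. Highest of {12, 4} is 12.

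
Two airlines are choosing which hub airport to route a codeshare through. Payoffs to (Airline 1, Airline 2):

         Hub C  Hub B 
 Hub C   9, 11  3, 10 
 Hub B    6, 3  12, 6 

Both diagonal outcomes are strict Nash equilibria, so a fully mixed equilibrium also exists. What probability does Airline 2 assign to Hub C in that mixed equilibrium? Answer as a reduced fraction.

3/4

Airline 2's mix q on Hub C must make Airline 1 indifferent between Hub C and Hub B.
Airline 1's payoff from Hub C: 9q + 3(1−q). From Hub B: 6q + 12(1−q).
Set equal: 3q = 9(1−q) → q = 9/12 = 3/4.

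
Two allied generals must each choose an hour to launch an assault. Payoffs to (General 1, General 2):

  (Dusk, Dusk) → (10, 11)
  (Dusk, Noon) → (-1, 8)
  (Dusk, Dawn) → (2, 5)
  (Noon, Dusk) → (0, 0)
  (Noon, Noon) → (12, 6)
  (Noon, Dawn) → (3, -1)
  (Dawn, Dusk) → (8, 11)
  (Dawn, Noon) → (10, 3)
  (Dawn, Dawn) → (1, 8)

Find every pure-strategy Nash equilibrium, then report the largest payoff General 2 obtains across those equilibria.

Both Dusk is a pure NE (General 1: 10 ≥ 8; General 2: 11 ≥ 8). General 2 gets 11.
Both Noon is a pure NE (General 1: 12 ≥ 10; General 2: 6 ≥ 0). General 2 gets 6.
Every other cell has a profitable deviation for at least one player. Highest of {11, 6} is 11.

11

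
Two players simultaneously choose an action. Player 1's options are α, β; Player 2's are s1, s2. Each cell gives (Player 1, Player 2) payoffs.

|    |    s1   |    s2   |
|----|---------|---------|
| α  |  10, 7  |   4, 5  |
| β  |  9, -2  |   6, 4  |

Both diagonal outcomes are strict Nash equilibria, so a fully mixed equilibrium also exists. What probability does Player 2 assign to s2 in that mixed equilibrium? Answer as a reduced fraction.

1/3

Player 2's mix q on s1 must make Player 1 indifferent between α and β.
Player 1's payoff from α: 10q + 4(1−q). From β: 9q + 6(1−q).
Set equal: 1q = 2(1−q) → q = 2/3.
Probability on s2 is 1 − 2/3 = 1/3.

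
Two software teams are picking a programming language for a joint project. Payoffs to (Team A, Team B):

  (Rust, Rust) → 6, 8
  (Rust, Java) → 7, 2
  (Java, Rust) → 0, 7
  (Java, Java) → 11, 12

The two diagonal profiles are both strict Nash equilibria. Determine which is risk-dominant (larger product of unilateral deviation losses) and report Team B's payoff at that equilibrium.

8

At both Rust: Team A loses 6 − 0 = 6 by deviating; Team B loses 8 − 2 = 6. Product = 6·6 = 36.
At both Java: Team A loses 11 − 7 = 4 by deviating; Team B loses 12 − 7 = 5. Product = 4·5 = 20.
36 > 20, so both Rust is risk-dominant. Team B's payoff there is 8.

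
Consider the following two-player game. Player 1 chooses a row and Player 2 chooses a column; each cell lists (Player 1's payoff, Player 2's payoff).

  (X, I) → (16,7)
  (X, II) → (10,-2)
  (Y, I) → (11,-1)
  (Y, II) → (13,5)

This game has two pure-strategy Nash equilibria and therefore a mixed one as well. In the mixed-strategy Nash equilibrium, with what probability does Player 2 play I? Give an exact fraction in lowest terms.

Player 2's mix q on I must make Player 1 indifferent between X and Y.
Player 1's payoff from X: 16q + 10(1−q). From Y: 11q + 13(1−q).
Set equal: 5q = 3(1−q) → q = 3/8.

3/8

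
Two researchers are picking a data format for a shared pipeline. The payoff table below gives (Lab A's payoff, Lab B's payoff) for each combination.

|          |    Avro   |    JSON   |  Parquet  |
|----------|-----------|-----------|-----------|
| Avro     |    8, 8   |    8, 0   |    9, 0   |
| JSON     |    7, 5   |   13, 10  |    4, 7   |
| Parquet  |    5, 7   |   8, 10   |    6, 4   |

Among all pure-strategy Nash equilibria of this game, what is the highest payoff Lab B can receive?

Both Avro is a pure NE (Lab A: 8 ≥ 7; Lab B: 8 ≥ 0). Lab B gets 8.
Both JSON is a pure NE (Lab A: 13 ≥ 8; Lab B: 10 ≥ 7). Lab B gets 10.
Every other cell has a profitable deviation for at least one player. Highest of {8, 10} is 10.

10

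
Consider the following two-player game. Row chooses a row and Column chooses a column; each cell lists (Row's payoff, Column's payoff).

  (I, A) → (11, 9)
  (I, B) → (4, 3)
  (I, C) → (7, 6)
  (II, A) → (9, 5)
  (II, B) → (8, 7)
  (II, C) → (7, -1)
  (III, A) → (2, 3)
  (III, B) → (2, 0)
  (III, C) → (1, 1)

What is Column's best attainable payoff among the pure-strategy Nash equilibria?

9

(I, A) is a pure NE (Row: 11 ≥ 9; Column: 9 ≥ 6). Column gets 9.
(II, B) is a pure NE (Row: 8 ≥ 4; Column: 7 ≥ 5). Column gets 7.
Every other cell has a profitable deviation for at least one player. Highest of {9, 7} is 9.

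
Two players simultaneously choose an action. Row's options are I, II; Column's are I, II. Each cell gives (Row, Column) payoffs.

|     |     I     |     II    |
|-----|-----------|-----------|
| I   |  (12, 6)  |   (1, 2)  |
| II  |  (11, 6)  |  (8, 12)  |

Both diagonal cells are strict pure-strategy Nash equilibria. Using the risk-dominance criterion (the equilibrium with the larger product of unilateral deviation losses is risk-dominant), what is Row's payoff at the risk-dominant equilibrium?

8

At both I: Row loses 12 − 11 = 1 by deviating; Column loses 6 − 2 = 4. Product = 1·4 = 4.
At both II: Row loses 8 − 1 = 7 by deviating; Column loses 12 − 6 = 6. Product = 7·6 = 42.
42 > 4, so both II is risk-dominant. Row's payoff there is 8.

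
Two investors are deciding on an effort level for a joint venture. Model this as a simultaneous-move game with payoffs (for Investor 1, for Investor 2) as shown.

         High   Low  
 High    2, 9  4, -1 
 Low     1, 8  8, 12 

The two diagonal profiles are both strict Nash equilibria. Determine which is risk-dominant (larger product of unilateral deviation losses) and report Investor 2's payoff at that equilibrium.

12

At both High: Investor 1 loses 2 − 1 = 1 by deviating; Investor 2 loses 9 − (-1) = 10. Product = 1·10 = 10.
At both Low: Investor 1 loses 8 − 4 = 4 by deviating; Investor 2 loses 12 − 8 = 4. Product = 4·4 = 16.
16 > 10, so both Low is risk-dominant. Investor 2's payoff there is 12.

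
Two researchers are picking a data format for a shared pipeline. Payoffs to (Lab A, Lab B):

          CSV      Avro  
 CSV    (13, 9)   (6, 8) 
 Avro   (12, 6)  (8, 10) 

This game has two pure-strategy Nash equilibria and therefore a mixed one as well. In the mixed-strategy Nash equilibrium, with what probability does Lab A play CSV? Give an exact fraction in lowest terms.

4/5

Lab A's mix p on CSV must make Lab B indifferent between CSV and Avro.
Lab B's payoff from CSV: 9p + 6(1−p). From Avro: 8p + 10(1−p).
Set equal: 1p = 4(1−p) → p = 4/5.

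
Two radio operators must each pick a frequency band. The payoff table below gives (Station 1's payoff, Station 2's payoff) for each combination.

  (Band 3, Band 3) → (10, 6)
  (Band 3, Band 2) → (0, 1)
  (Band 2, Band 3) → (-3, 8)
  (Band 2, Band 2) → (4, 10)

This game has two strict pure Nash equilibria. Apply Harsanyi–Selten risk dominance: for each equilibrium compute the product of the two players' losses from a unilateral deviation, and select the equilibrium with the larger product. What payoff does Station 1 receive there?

10

At both Band 3: Station 1 loses 10 − (-3) = 13 by deviating; Station 2 loses 6 − 1 = 5. Product = 13·5 = 65.
At both Band 2: Station 1 loses 4 − 0 = 4 by deviating; Station 2 loses 10 − 8 = 2. Product = 4·2 = 8.
65 > 8, so both Band 3 is risk-dominant. Station 1's payoff there is 10.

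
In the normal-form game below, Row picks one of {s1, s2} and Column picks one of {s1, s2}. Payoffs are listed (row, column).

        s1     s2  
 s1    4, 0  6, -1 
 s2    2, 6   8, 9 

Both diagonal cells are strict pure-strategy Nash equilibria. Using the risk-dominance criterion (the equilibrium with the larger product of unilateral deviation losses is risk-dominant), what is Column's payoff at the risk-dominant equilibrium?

At both s1: Row loses 4 − 2 = 2 by deviating; Column loses 0 − (-1) = 1. Product = 2·1 = 2.
At both s2: Row loses 8 − 6 = 2 by deviating; Column loses 9 − 6 = 3. Product = 2·3 = 6.
6 > 2, so both s2 is risk-dominant. Column's payoff there is 9.

9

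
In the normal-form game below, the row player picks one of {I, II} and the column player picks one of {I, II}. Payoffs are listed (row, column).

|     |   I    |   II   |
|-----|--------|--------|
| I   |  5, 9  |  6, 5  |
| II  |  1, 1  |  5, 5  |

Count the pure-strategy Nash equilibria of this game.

1

Both I: the row player gets 5 (best alternative 1); the column player gets 9 (best alternative 5). Neither deviates — NE.
Both II is not a NE: the row player would switch to I (6 > 5).
No other cell survives both best-response checks, so there is 1 pure NE.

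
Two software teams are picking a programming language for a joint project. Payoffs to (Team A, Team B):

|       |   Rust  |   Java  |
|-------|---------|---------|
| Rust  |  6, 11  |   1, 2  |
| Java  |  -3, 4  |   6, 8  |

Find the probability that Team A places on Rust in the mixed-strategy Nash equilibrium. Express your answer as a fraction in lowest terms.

Team A's mix p on Rust must make Team B indifferent between Rust and Java.
Team B's payoff from Rust: 11p + 4(1−p). From Java: 2p + 8(1−p).
Set equal: 9p = 4(1−p) → p = 4/13.

4/13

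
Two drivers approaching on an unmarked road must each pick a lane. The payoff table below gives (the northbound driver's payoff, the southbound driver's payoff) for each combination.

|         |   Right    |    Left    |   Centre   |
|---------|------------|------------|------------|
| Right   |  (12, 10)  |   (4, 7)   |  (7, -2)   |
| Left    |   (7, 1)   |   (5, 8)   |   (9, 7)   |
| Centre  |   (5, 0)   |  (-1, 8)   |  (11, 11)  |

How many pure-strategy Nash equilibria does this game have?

Both Right: the northbound driver gets 12 (best alternative 7); the southbound driver gets 10 (best alternative 7). Neither deviates — NE.
Both Left: the northbound driver gets 5 (best alternative 4); the southbound driver gets 8 (best alternative 7). Neither deviates — NE.
Both Centre: the northbound driver gets 11 (best alternative 9); the southbound driver gets 11 (best alternative 8). Neither deviates — NE.
(Centre, Right) is not a NE: the northbound driver would switch to Right (12 > 5).
No other cell survives both best-response checks, so there are 3 pure NE.

3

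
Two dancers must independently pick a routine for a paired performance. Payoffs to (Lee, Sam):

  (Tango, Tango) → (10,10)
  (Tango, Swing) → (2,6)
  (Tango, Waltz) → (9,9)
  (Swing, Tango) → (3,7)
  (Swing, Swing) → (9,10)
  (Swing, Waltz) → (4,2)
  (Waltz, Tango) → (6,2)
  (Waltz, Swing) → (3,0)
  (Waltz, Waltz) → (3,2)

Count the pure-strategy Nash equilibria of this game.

2

Both Tango: Lee gets 10 (best alternative 6); Sam gets 10 (best alternative 9). Neither deviates — NE.
Both Swing: Lee gets 9 (best alternative 3); Sam gets 10 (best alternative 7). Neither deviates — NE.
Both Waltz is not a NE: Lee would switch to Tango (9 > 3).
No other cell survives both best-response checks, so there are 2 pure NE.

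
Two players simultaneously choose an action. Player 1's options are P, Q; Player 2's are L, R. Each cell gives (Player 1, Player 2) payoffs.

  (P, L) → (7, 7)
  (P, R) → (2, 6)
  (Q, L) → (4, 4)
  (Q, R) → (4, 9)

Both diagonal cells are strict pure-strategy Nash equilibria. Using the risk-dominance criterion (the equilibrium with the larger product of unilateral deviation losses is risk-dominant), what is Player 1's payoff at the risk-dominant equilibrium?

4

At (P, L): Player 1 loses 7 − 4 = 3 by deviating; Player 2 loses 7 − 6 = 1. Product = 3·1 = 3.
At (Q, R): Player 1 loses 4 − 2 = 2 by deviating; Player 2 loses 9 − 4 = 5. Product = 2·5 = 10.
10 > 3, so (Q, R) is risk-dominant. Player 1's payoff there is 4.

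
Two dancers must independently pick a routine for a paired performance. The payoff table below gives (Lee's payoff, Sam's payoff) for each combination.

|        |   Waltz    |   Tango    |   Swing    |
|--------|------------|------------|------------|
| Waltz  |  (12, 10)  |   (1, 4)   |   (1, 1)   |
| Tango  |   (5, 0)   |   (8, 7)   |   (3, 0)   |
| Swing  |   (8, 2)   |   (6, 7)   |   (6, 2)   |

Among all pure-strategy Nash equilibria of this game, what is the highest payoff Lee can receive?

Both Waltz is a pure NE (Lee: 12 ≥ 8; Sam: 10 ≥ 4). Lee gets 12.
Both Tango is a pure NE (Lee: 8 ≥ 6; Sam: 7 ≥ 0). Lee gets 8.
Every other cell has a profitable deviation for at least one player. Highest of {12, 8} is 12.

12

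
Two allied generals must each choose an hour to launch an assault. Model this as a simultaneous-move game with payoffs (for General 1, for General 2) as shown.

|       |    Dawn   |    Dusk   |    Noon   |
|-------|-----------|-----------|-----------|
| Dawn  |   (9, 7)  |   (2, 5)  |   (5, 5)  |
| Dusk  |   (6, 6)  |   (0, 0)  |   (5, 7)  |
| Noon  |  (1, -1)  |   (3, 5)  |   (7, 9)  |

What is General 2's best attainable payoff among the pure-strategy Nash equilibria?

9

Both Dawn is a pure NE (General 1: 9 ≥ 6; General 2: 7 ≥ 5). General 2 gets 7.
Both Noon is a pure NE (General 1: 7 ≥ 5; General 2: 9 ≥ 5). General 2 gets 9.
Every other cell has a profitable deviation for at least one player. Highest of {7, 9} is 9.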